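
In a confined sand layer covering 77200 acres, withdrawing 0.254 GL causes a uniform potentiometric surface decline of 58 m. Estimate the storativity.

A = 77200 acres = 3.124 × 10^8 m²
ΔV = 0.254 GL = 2.54 × 10^5 m³
S = ΔV / (A × Δh) = 2.54 × 10^5 m³ / (3.124 × 10^8 m² × 58 m) = 1.402 × 10^-5

S ≈ 1.4 × 10^-5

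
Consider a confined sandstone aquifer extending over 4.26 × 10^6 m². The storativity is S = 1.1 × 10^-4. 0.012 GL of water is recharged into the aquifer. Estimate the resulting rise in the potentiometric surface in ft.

Δh ≈ 84 ft

ΔV = 0.012 GL = 12000 m³
Δh = ΔV / (S × A) = 12000 m³ / (1.1 × 10^-4 × 4.26 × 10^6 m²) = 25.61 m
Δh = 25.61 m = 84.02 ft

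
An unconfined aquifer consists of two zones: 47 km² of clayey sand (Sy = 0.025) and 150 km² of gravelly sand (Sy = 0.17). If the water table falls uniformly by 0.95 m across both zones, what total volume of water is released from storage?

ΔV ≈ 2.53 × 10^7 m³

A₁ = 47 km² = 4.7 × 10^7 m²; A₂ = 150 km² = 1.5 × 10^8 m²
ΔV₁ = 0.025 × 4.7 × 10^7 × 0.95 = 1.116 × 10^6 m³
ΔV₂ = 0.17 × 1.5 × 10^8 × 0.95 = 2.422 × 10^7 m³
ΔV = ΔV₁ + ΔV₂ = 2.534 × 10^7 m³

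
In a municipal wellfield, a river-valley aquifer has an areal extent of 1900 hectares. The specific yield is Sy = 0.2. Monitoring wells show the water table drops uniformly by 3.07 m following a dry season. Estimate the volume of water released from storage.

ΔV ≈ 1.17 × 10^7 m³

A = 1900 hectares = 1.9 × 10^7 m²
ΔV = Sy × A × Δh = 0.2 × 1.9 × 10^7 m² × 3.07 m = 1.167 × 10^7 m³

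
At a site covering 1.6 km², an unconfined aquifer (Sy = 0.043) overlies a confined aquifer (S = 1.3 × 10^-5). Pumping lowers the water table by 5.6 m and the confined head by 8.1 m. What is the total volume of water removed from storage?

ΔV ≈ 3.85 × 10^5 m³

A = 1.6 km² = 1.6 × 10^6 m²
Unconfined: ΔV_u = Sy × A × Δh_u = 0.043 × 1.6 × 10^6 × 5.6 = 3.853 × 10^5 m³
Confined: ΔV_c = S × A × Δh_c = 1.3 × 10^-5 × 1.6 × 10^6 × 8.1 = 168.5 m³
Total ΔV = 3.853 × 10^5 + 168.5 = 3.854 × 10^5 m³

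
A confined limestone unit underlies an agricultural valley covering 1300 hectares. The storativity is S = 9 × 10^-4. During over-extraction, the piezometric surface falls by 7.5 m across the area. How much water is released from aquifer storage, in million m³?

A = 1300 hectares = 1.3 × 10^7 m²
ΔV = S × A × Δh = 9 × 10^-4 × 1.3 × 10^7 m² × 7.5 m = 87750 m³
ΔV = 87750 m³ = 0.08775 million m³

ΔV ≈ 0.0877 million m³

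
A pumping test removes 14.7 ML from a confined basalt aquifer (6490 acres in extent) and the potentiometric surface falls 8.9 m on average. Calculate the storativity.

S ≈ 6.3 × 10^-5

A = 6490 acres = 2.626 × 10^7 m²
ΔV = 14.7 ML = 14700 m³
S = ΔV / (A × Δh) = 14700 m³ / (2.626 × 10^7 m² × 8.9 m) = 6.289 × 10^-5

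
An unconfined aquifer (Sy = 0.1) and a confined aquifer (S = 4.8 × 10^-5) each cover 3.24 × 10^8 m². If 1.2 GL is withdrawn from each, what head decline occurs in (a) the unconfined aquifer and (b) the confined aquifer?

ΔV = 1.2 GL = 1.2 × 10^6 m³
Unconfined: Δh_u = ΔV/(Sy·A) = 1.2 × 10^6/(0.1 × 3.24 × 10^8) = 0.03704 m
Confined: Δh_c = ΔV/(S·A) = 1.2 × 10^6/(4.8 × 10^-5 × 3.24 × 10^8) = 77.16 m

Δh_u ≈ 0.037 m; Δh_c ≈ 77.2 m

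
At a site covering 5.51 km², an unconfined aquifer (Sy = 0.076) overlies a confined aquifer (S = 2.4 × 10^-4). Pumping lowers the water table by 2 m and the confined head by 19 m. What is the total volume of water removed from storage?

ΔV ≈ 8.63 × 10^5 m³

A = 5.51 km² = 5.51 × 10^6 m²
Unconfined: ΔV_u = Sy × A × Δh_u = 0.076 × 5.51 × 10^6 × 2 = 8.375 × 10^5 m³
Confined: ΔV_c = S × A × Δh_c = 2.4 × 10^-4 × 5.51 × 10^6 × 19 = 25130 m³
Total ΔV = 8.375 × 10^5 + 25130 = 8.626 × 10^5 m³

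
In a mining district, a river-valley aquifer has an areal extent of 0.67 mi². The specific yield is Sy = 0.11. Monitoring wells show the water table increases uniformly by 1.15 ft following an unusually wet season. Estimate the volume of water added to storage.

A = 0.67 mi² = 1.735 × 10^6 m²
Δh = 1.15 ft = 0.3505 m
ΔV = Sy × A × Δh = 0.11 × 1.735 × 10^6 m² × 0.3505 m = 66910 m³

ΔV ≈ 66900 m³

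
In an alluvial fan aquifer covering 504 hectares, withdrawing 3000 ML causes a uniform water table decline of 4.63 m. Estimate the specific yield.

Sy ≈ 0.13

A = 504 hectares = 5.04 × 10^6 m²
ΔV = 3000 ML = 3 × 10^6 m³
Sy = ΔV / (A × Δh) = 3 × 10^6 m³ / (5.04 × 10^6 m² × 4.63 m) = 0.1286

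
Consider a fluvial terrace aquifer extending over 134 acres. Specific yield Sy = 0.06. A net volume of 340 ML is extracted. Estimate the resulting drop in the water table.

Δh ≈ 10.4 m

A = 134 acres = 5.423 × 10^5 m²
ΔV = 340 ML = 3.4 × 10^5 m³
Δh = ΔV / (Sy × A) = 3.4 × 10^5 m³ / (0.06 × 5.423 × 10^5 m²) = 10.45 m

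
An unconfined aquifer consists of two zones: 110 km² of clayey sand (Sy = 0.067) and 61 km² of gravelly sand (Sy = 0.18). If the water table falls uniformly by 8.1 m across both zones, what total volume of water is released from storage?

ΔV ≈ 1.49 × 10^8 m³

A₁ = 110 km² = 1.1 × 10^8 m²; A₂ = 61 km² = 6.1 × 10^7 m²
ΔV₁ = 0.067 × 1.1 × 10^8 × 8.1 = 5.97 × 10^7 m³
ΔV₂ = 0.18 × 6.1 × 10^7 × 8.1 = 8.894 × 10^7 m³
ΔV = ΔV₁ + ΔV₂ = 1.486 × 10^8 m³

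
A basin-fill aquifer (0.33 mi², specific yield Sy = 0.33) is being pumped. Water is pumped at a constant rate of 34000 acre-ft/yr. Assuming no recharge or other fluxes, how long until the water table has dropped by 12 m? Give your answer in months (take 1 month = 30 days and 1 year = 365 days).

t ≈ 0.982 months

A = 0.33 mi² = 8.547 × 10^5 m²
ΔV = Sy × A × Δh = 0.33 × 8.547 × 10^5 × 12 = 3.385 × 10^6 m³
Q = 34000 acre-ft/yr = 1.149 × 10^5 m³/d
t = ΔV / Q = 3.385 × 10^6 m³ / 1.149 × 10^5 m³/d = 29.46 d
t = 29.46 d ≈ 0.9819 months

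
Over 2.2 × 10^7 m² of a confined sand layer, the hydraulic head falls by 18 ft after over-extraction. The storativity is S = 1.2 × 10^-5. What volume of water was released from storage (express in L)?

ΔV ≈ 1.45 × 10^6 L

Δh = 18 ft = 5.486 m
ΔV = S × A × Δh = 1.2 × 10^-5 × 2.2 × 10^7 m² × 5.486 m = 1448 m³
ΔV = 1448 m³ = 1.448 × 10^6 L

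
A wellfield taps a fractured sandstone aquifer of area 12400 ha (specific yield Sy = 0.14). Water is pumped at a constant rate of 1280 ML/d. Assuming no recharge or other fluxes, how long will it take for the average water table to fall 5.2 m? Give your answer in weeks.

A = 12400 ha = 1.24 × 10^8 m²
ΔV = Sy × A × Δh = 0.14 × 1.24 × 10^8 × 5.2 = 9.027 × 10^7 m³
Q = 1280 ML/d = 1.28 × 10^6 m³/d
t = ΔV / Q = 9.027 × 10^7 m³ / 1.28 × 10^6 m³/d = 70.53 d
t = 70.53 d ≈ 10.08 weeks

t ≈ 10.1 weeks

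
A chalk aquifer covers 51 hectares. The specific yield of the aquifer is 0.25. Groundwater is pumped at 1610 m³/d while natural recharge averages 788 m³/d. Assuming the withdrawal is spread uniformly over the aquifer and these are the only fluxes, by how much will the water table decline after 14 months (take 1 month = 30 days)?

A = 51 hectares = 5.1 × 10^5 m²
Net abstraction = 1610 − 788 = 822 m³/d
t = 14 months = 420 d
ΔV = Q × t = 822 m³/d × 420 d = 3.452 × 10^5 m³
Δh = ΔV / (Sy × A) = 3.452 × 10^5 / (0.25 × 5.1 × 10^5) = 2.708 m

Δh ≈ 2.71 m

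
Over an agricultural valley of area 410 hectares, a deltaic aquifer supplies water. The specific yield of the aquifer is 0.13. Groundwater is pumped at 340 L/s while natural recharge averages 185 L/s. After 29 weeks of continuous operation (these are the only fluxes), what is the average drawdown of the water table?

A = 410 hectares = 4.1 × 10^6 m²
Net abstraction = 340 − 185 = 155 L/s
Q_net = 155 L/s = 13390 m³/d
t = 29 weeks = 203 d
ΔV = Q × t = 13390 m³/d × 203 d = 2.719 × 10^6 m³
Δh = ΔV / (Sy × A) = 2.719 × 10^6 / (0.13 × 4.1 × 10^6) = 5.101 m

Δh ≈ 5.1 m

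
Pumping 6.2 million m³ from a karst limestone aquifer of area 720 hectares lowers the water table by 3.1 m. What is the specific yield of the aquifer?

Sy ≈ 0.28

A = 720 hectares = 7.2 × 10^6 m²
ΔV = 6.2 million m³ = 6.2 × 10^6 m³
Sy = ΔV / (A × Δh) = 6.2 × 10^6 m³ / (7.2 × 10^6 m² × 3.1 m) = 0.2778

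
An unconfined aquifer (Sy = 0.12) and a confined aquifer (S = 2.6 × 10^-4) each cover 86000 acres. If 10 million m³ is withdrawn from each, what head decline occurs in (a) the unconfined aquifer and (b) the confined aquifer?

Δh_u ≈ 0.239 m; Δh_c ≈ 111 m

A = 86000 acres = 3.48 × 10^8 m²
ΔV = 10 million m³ = 1 × 10^7 m³
Unconfined: Δh_u = ΔV/(Sy·A) = 1 × 10^7/(0.12 × 3.48 × 10^8) = 0.2394 m
Confined: Δh_c = ΔV/(S·A) = 1 × 10^7/(2.6 × 10^-4 × 3.48 × 10^8) = 110.5 m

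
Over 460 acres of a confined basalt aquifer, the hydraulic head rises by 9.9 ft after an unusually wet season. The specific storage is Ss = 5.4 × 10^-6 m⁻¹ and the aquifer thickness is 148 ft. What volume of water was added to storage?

b = 148 ft = 45.11 m
S = Ss × b = 5.4 × 10^-6 m⁻¹ × 45.11 m = 2.436 × 10^-4
A = 460 acres = 1.862 × 10^6 m²
Δh = 9.9 ft = 3.018 m
ΔV = S × A × Δh = 2.436 × 10^-4 × 1.862 × 10^6 m² × 3.018 m = 1368 m³

ΔV ≈ 1370 m³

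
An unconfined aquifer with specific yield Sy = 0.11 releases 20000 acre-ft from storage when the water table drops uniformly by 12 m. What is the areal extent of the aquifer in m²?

ΔV = 20000 acre-ft = 2.467 × 10^7 m³
A = ΔV / (Sy × Δh) = 2.467 × 10^7 / (0.11 × 12) = 1.869 × 10^7 m²

A ≈ 1.87 × 10^7 m²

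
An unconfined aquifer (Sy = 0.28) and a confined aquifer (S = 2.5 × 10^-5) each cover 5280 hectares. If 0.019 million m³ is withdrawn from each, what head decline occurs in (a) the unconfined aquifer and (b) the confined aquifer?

A = 5280 hectares = 5.28 × 10^7 m²
ΔV = 0.019 million m³ = 19000 m³
Unconfined: Δh_u = ΔV/(Sy·A) = 19000/(0.28 × 5.28 × 10^7) = 0.001285 m
Confined: Δh_c = ΔV/(S·A) = 19000/(2.5 × 10^-5 × 5.28 × 10^7) = 14.39 m

Δh_u ≈ 0.00129 m; Δh_c ≈ 14.4 m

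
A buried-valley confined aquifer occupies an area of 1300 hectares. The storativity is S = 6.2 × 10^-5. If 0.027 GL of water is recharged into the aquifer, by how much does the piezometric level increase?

A = 1300 hectares = 1.3 × 10^7 m²
ΔV = 0.027 GL = 27000 m³
Δh = ΔV / (S × A) = 27000 m³ / (6.2 × 10^-5 × 1.3 × 10^7 m²) = 33.5 m

Δh ≈ 33.5 m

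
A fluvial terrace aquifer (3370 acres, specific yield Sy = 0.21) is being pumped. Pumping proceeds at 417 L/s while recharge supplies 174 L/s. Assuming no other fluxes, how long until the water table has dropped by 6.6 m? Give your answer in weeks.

t ≈ 129 weeks

A = 3370 acres = 1.364 × 10^7 m²
ΔV = Sy × A × Δh = 0.21 × 1.364 × 10^7 × 6.6 = 1.89 × 10^7 m³
Net withdrawal = 417 − 174 = 243 L/s = 21000 m³/d
t = ΔV / Q = 1.89 × 10^7 m³ / 21000 m³/d = 900.3 d
t = 900.3 d ≈ 128.6 weeks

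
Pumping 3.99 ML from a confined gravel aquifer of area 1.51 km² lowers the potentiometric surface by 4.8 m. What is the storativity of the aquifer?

S ≈ 5.5 × 10^-4

A = 1.51 km² = 1.51 × 10^6 m²
ΔV = 3.99 ML = 3990 m³
S = ΔV / (A × Δh) = 3990 m³ / (1.51 × 10^6 m² × 4.8 m) = 5.505 × 10^-4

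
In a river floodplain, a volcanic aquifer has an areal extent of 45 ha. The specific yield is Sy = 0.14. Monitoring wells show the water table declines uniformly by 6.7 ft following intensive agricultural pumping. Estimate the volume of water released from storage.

A = 45 ha = 4.5 × 10^5 m²
Δh = 6.7 ft = 2.042 m
ΔV = Sy × A × Δh = 0.14 × 4.5 × 10^5 m² × 2.042 m = 1.287 × 10^5 m³

ΔV ≈ 1.29 × 10^5 m³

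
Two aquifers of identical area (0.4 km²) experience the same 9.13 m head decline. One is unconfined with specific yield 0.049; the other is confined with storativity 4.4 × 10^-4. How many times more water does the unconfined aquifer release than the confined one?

A = 0.4 km² = 4 × 10^5 m²
Unconfined: ΔV_u = Sy × A × Δh = 0.049 × 4 × 10^5 × 9.13 = 1.789 × 10^5 m³
Confined: ΔV_c = S × A × Δh = 4.4 × 10^-4 × 4 × 10^5 × 9.13 = 1607 m³
Ratio = ΔV_u / ΔV_c = Sy / S = 0.049 / 4.4 × 10^-4 = 111.4

ΔV_u / ΔV_c ≈ 111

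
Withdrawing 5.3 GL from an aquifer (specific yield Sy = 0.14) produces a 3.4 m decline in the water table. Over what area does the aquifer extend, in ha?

ΔV = 5.3 GL = 5.3 × 10^6 m³
A = ΔV / (Sy × Δh) = 5.3 × 10^6 / (0.14 × 3.4) = 1.113 × 10^7 m²
A = 1.113 × 10^7 m² = 1113 ha

A ≈ 1110 ha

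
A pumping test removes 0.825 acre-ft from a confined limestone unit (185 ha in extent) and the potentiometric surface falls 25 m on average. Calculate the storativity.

A = 185 ha = 1.85 × 10^6 m²
ΔV = 0.825 acre-ft = 1018 m³
S = ΔV / (A × Δh) = 1018 m³ / (1.85 × 10^6 m² × 25 m) = 2.2 × 10^-5

S ≈ 2.2 × 10^-5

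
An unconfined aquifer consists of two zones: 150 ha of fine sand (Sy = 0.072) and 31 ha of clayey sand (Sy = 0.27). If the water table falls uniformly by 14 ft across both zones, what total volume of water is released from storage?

ΔV ≈ 8.18 × 10^5 m³

A₁ = 150 ha = 1.5 × 10^6 m²; A₂ = 31 ha = 3.1 × 10^5 m²
Δh = 14 ft = 4.267 m
ΔV₁ = 0.072 × 1.5 × 10^6 × 4.267 = 4.609 × 10^5 m³
ΔV₂ = 0.27 × 3.1 × 10^5 × 4.267 = 3.572 × 10^5 m³
ΔV = ΔV₁ + ΔV₂ = 8.18 × 10^5 m³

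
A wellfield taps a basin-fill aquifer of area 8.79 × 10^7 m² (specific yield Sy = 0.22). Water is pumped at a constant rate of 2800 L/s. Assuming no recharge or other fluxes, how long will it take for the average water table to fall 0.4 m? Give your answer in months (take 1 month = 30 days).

ΔV = Sy × A × Δh = 0.22 × 8.79 × 10^7 × 0.4 = 7.735 × 10^6 m³
Q = 2800 L/s = 2.419 × 10^5 m³/d
t = ΔV / Q = 7.735 × 10^6 m³ / 2.419 × 10^5 m³/d = 31.97 d
t = 31.97 d ≈ 1.066 months

t ≈ 1.07 months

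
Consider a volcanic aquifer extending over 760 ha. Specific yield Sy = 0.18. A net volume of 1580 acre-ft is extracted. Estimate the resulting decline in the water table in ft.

Δh ≈ 4.67 ft

A = 760 ha = 7.6 × 10^6 m²
ΔV = 1580 acre-ft = 1.949 × 10^6 m³
Δh = ΔV / (Sy × A) = 1.949 × 10^6 m³ / (0.18 × 7.6 × 10^6 m²) = 1.425 m
Δh = 1.425 m = 4.674 ft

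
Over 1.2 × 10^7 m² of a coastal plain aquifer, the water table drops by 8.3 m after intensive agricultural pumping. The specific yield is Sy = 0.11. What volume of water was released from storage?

ΔV = Sy × A × Δh = 0.11 × 1.2 × 10^7 m² × 8.3 m = 1.096 × 10^7 m³

ΔV ≈ 1.1 × 10^7 m³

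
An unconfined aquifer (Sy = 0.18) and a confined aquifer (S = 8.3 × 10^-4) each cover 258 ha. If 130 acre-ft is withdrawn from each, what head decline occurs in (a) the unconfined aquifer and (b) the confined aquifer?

Δh_u ≈ 0.345 m; Δh_c ≈ 74.9 m

A = 258 ha = 2.58 × 10^6 m²
ΔV = 130 acre-ft = 1.604 × 10^5 m³
Unconfined: Δh_u = ΔV/(Sy·A) = 1.604 × 10^5/(0.18 × 2.58 × 10^6) = 0.3453 m
Confined: Δh_c = ΔV/(S·A) = 1.604 × 10^5/(8.3 × 10^-4 × 2.58 × 10^6) = 74.88 m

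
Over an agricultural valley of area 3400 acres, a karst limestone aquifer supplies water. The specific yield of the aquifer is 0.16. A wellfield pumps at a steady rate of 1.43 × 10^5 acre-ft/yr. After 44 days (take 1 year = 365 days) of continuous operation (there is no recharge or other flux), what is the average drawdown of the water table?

Δh ≈ 9.66 m

A = 3400 acres = 1.376 × 10^7 m²
Q = 1.43 × 10^5 acre-ft/yr = 4.833 × 10^5 m³/d
ΔV = Q × t = 4.833 × 10^5 m³/d × 44 d = 2.126 × 10^7 m³
Δh = ΔV / (Sy × A) = 2.126 × 10^7 / (0.16 × 1.376 × 10^7) = 9.659 m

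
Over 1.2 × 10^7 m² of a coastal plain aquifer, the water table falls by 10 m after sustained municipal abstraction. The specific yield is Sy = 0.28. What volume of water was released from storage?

ΔV = Sy × A × Δh = 0.28 × 1.2 × 10^7 m² × 10 m = 3.36 × 10^7 m³

ΔV ≈ 3.36 × 10^7 m³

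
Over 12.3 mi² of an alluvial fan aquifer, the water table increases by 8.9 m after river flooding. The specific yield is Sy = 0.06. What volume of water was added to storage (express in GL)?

ΔV ≈ 17 GL

A = 12.3 mi² = 3.186 × 10^7 m²
ΔV = Sy × A × Δh = 0.06 × 3.186 × 10^7 m² × 8.9 m = 1.701 × 10^7 m³
ΔV = 1.701 × 10^7 m³ = 17.01 GL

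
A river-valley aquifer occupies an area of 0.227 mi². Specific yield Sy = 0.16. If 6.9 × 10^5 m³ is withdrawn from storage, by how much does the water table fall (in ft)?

Δh ≈ 24.1 ft

A = 0.227 mi² = 5.879 × 10^5 m²
Δh = ΔV / (Sy × A) = 6.9 × 10^5 m³ / (0.16 × 5.879 × 10^5 m²) = 7.335 m
Δh = 7.335 m = 24.07 ft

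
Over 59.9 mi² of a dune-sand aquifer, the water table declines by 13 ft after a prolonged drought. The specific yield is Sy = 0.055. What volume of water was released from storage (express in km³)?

A = 59.9 mi² = 1.551 × 10^8 m²
Δh = 13 ft = 3.962 m
ΔV = Sy × A × Δh = 0.055 × 1.551 × 10^8 m² × 3.962 m = 3.381 × 10^7 m³
ΔV = 3.381 × 10^7 m³ = 0.03381 km³

ΔV ≈ 0.0338 km³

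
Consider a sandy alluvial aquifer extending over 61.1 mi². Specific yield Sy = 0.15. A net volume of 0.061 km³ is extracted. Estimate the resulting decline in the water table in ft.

Δh ≈ 8.43 ft

A = 61.1 mi² = 1.582 × 10^8 m²
ΔV = 0.061 km³ = 6.1 × 10^7 m³
Δh = ΔV / (Sy × A) = 6.1 × 10^7 m³ / (0.15 × 1.582 × 10^8 m²) = 2.57 m
Δh = 2.57 m = 8.431 ft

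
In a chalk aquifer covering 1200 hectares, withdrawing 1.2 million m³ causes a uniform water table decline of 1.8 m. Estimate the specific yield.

Sy ≈ 0.056

A = 1200 hectares = 1.2 × 10^7 m²
ΔV = 1.2 million m³ = 1.2 × 10^6 m³
Sy = ΔV / (A × Δh) = 1.2 × 10^6 m³ / (1.2 × 10^7 m² × 1.8 m) = 0.05556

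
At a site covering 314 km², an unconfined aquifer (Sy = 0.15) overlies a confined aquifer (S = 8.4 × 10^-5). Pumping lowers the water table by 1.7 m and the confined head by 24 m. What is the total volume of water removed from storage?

A = 314 km² = 3.14 × 10^8 m²
Unconfined: ΔV_u = Sy × A × Δh_u = 0.15 × 3.14 × 10^8 × 1.7 = 8.007 × 10^7 m³
Confined: ΔV_c = S × A × Δh_c = 8.4 × 10^-5 × 3.14 × 10^8 × 24 = 6.33 × 10^5 m³
Total ΔV = 8.007 × 10^7 + 6.33 × 10^5 = 8.07 × 10^7 m³

ΔV ≈ 8.07 × 10^7 m³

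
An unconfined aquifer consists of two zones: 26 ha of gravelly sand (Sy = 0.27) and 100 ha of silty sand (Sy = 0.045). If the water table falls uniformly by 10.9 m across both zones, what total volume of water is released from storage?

ΔV ≈ 1.26 × 10^6 m³

A₁ = 26 ha = 2.6 × 10^5 m²; A₂ = 100 ha = 1 × 10^6 m²
ΔV₁ = 0.27 × 2.6 × 10^5 × 10.9 = 7.652 × 10^5 m³
ΔV₂ = 0.045 × 1 × 10^6 × 10.9 = 4.905 × 10^5 m³
ΔV = ΔV₁ + ΔV₂ = 1.256 × 10^6 m³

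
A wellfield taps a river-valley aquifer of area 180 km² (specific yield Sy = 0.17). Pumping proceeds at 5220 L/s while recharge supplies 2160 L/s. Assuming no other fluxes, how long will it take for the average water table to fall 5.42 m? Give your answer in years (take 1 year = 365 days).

t ≈ 1.72 years

A = 180 km² = 1.8 × 10^8 m²
ΔV = Sy × A × Δh = 0.17 × 1.8 × 10^8 × 5.42 = 1.659 × 10^8 m³
Net withdrawal = 5220 − 2160 = 3060 L/s = 2.644 × 10^5 m³/d
t = ΔV / Q = 1.659 × 10^8 m³ / 2.644 × 10^5 m³/d = 627.3 d
t = 627.3 d ≈ 1.719 years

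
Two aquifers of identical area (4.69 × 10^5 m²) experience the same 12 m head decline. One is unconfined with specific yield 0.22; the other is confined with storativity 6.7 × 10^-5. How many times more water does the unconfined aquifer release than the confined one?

Unconfined: ΔV_u = Sy × A × Δh = 0.22 × 4.69 × 10^5 × 12 = 1.238 × 10^6 m³
Confined: ΔV_c = S × A × Δh = 6.7 × 10^-5 × 4.69 × 10^5 × 12 = 377.1 m³
Ratio = ΔV_u / ΔV_c = Sy / S = 0.22 / 6.7 × 10^-5 = 3284

ΔV_u / ΔV_c ≈ 3280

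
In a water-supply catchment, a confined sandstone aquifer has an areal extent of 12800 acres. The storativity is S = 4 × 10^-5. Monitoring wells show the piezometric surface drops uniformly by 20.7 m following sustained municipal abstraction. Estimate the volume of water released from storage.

ΔV ≈ 42900 m³

A = 12800 acres = 5.18 × 10^7 m²
ΔV = S × A × Δh = 4 × 10^-5 × 5.18 × 10^7 m² × 20.7 m = 42890 m³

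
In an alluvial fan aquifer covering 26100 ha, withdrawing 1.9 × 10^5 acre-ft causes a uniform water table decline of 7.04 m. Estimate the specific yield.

A = 26100 ha = 2.61 × 10^8 m²
ΔV = 1.9 × 10^5 acre-ft = 2.344 × 10^8 m³
Sy = ΔV / (A × Δh) = 2.344 × 10^8 m³ / (2.61 × 10^8 m² × 7.04 m) = 0.1275

Sy ≈ 0.13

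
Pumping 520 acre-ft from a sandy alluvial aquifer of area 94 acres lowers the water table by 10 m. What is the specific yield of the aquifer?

Sy ≈ 0.17

A = 94 acres = 3.804 × 10^5 m²
ΔV = 520 acre-ft = 6.414 × 10^5 m³
Sy = ΔV / (A × Δh) = 6.414 × 10^5 m³ / (3.804 × 10^5 m² × 10 m) = 0.1686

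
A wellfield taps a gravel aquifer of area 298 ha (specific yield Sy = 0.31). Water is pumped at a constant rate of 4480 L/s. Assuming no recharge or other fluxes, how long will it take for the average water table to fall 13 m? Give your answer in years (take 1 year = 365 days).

t ≈ 0.085 years

A = 298 ha = 2.98 × 10^6 m²
ΔV = Sy × A × Δh = 0.31 × 2.98 × 10^6 × 13 = 1.201 × 10^7 m³
Q = 4480 L/s = 3.871 × 10^5 m³/d
t = ΔV / Q = 1.201 × 10^7 m³ / 3.871 × 10^5 m³/d = 31.03 d
t = 31.03 d ≈ 0.085 years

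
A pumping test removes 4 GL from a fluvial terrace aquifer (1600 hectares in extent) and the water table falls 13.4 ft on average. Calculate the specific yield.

Sy ≈ 0.061

A = 1600 hectares = 1.6 × 10^7 m²
Δh = 13.4 ft = 4.084 m
ΔV = 4 GL = 4 × 10^6 m³
Sy = ΔV / (A × Δh) = 4 × 10^6 m³ / (1.6 × 10^7 m² × 4.084 m) = 0.06121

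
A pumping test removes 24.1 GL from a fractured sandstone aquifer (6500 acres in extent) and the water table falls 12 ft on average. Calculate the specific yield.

A = 6500 acres = 2.63 × 10^7 m²
Δh = 12 ft = 3.658 m
ΔV = 24.1 GL = 2.41 × 10^7 m³
Sy = ΔV / (A × Δh) = 2.41 × 10^7 m³ / (2.63 × 10^7 m² × 3.658 m) = 0.2505

Sy ≈ 0.25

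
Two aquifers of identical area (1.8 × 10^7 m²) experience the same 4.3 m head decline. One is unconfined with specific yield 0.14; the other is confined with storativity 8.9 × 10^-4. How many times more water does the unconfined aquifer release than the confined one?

ΔV_u / ΔV_c ≈ 157

Unconfined: ΔV_u = Sy × A × Δh = 0.14 × 1.8 × 10^7 × 4.3 = 1.084 × 10^7 m³
Confined: ΔV_c = S × A × Δh = 8.9 × 10^-4 × 1.8 × 10^7 × 4.3 = 68890 m³
Ratio = ΔV_u / ΔV_c = Sy / S = 0.14 / 8.9 × 10^-4 = 157.3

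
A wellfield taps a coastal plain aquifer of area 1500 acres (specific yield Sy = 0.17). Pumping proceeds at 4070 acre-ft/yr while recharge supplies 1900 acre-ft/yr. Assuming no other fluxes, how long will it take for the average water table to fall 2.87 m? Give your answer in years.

t ≈ 1.11 years

A = 1500 acres = 6.07 × 10^6 m²
ΔV = Sy × A × Δh = 0.17 × 6.07 × 10^6 × 2.87 = 2.962 × 10^6 m³
Net withdrawal = 4070 − 1900 = 2170 acre-ft/yr = 7333 m³/d
t = ΔV / Q = 2.962 × 10^6 m³ / 7333 m³/d = 403.9 d
t = 403.9 d ≈ 1.106 years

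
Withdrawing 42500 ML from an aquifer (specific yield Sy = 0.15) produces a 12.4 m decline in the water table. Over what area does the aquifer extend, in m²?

A ≈ 2.28 × 10^7 m²

ΔV = 42500 ML = 4.25 × 10^7 m³
A = ΔV / (Sy × Δh) = 4.25 × 10^7 / (0.15 × 12.4) = 2.285 × 10^7 m²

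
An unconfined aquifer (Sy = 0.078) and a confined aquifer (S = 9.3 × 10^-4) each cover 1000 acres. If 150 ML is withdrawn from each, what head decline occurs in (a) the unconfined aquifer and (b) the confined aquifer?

A = 1000 acres = 4.047 × 10^6 m²
ΔV = 150 ML = 1.5 × 10^5 m³
Unconfined: Δh_u = ΔV/(Sy·A) = 1.5 × 10^5/(0.078 × 4.047 × 10^6) = 0.4752 m
Confined: Δh_c = ΔV/(S·A) = 1.5 × 10^5/(9.3 × 10^-4 × 4.047 × 10^6) = 39.86 m

Δh_u ≈ 0.475 m; Δh_c ≈ 39.9 m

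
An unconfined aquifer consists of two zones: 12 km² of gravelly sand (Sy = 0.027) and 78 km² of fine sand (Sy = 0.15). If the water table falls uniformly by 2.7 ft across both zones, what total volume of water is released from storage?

ΔV ≈ 9.9 × 10^6 m³

A₁ = 12 km² = 1.2 × 10^7 m²; A₂ = 78 km² = 7.8 × 10^7 m²
Δh = 2.7 ft = 0.823 m
ΔV₁ = 0.027 × 1.2 × 10^7 × 0.823 = 2.666 × 10^5 m³
ΔV₂ = 0.15 × 7.8 × 10^7 × 0.823 = 9.629 × 10^6 m³
ΔV = ΔV₁ + ΔV₂ = 9.895 × 10^6 m³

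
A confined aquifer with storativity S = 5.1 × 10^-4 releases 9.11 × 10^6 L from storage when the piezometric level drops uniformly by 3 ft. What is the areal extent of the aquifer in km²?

A ≈ 19.5 km²

Δh = 3 ft = 0.9144 m
ΔV = 9.11 × 10^6 L = 9110 m³
A = ΔV / (S × Δh) = 9110 / (5.1 × 10^-4 × 0.9144) = 1.953 × 10^7 m²
A = 1.953 × 10^7 m² = 19.53 km²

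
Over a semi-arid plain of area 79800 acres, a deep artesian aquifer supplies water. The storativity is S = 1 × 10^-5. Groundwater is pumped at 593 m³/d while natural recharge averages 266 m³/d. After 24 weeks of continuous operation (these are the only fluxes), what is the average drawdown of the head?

A = 79800 acres = 3.229 × 10^8 m²
Net abstraction = 593 − 266 = 327 m³/d
t = 24 weeks = 168 d
ΔV = Q × t = 327 m³/d × 168 d = 54940 m³
Δh = ΔV / (S × A) = 54940 / (1 × 10^-5 × 3.229 × 10^8) = 17.01 m

Δh ≈ 17 m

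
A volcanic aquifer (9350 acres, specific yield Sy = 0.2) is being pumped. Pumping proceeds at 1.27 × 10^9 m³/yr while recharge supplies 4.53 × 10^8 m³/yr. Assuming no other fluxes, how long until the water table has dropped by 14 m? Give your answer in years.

A = 9350 acres = 3.784 × 10^7 m²
ΔV = Sy × A × Δh = 0.2 × 3.784 × 10^7 × 14 = 1.059 × 10^8 m³
Net withdrawal = 1.27 × 10^9 − 4.53 × 10^8 = 8.17 × 10^8 m³/yr = 2.238 × 10^6 m³/d
t = ΔV / Q = 1.059 × 10^8 m³ / 2.238 × 10^6 m³/d = 47.33 d
t = 47.33 d ≈ 0.1297 years

t ≈ 0.13 years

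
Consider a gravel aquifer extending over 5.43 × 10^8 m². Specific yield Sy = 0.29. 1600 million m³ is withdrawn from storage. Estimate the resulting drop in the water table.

ΔV = 1600 million m³ = 1.6 × 10^9 m³
Δh = ΔV / (Sy × A) = 1.6 × 10^9 m³ / (0.29 × 5.43 × 10^8 m²) = 10.16 m

Δh ≈ 10.2 m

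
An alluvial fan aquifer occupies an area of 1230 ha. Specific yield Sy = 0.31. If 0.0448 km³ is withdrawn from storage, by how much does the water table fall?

A = 1230 ha = 1.23 × 10^7 m²
ΔV = 0.0448 km³ = 4.48 × 10^7 m³
Δh = ΔV / (Sy × A) = 4.48 × 10^7 m³ / (0.31 × 1.23 × 10^7 m²) = 11.75 m

Δh ≈ 11.7 m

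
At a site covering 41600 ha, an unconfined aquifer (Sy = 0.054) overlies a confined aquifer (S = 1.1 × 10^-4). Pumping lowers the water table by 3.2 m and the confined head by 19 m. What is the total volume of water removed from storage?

A = 41600 ha = 4.16 × 10^8 m²
Unconfined: ΔV_u = Sy × A × Δh_u = 0.054 × 4.16 × 10^8 × 3.2 = 7.188 × 10^7 m³
Confined: ΔV_c = S × A × Δh_c = 1.1 × 10^-4 × 4.16 × 10^8 × 19 = 8.694 × 10^5 m³
Total ΔV = 7.188 × 10^7 + 8.694 × 10^5 = 7.275 × 10^7 m³

ΔV ≈ 7.28 × 10^7 m³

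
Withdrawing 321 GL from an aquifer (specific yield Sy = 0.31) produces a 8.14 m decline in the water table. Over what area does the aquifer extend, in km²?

A ≈ 127 km²

ΔV = 321 GL = 3.21 × 10^8 m³
A = ΔV / (Sy × Δh) = 3.21 × 10^8 / (0.31 × 8.14) = 1.272 × 10^8 m²
A = 1.272 × 10^8 m² = 127.2 km²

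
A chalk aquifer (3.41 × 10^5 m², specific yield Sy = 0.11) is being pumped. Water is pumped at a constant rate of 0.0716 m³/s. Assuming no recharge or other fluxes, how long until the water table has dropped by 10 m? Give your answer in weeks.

t ≈ 8.66 weeks

ΔV = Sy × A × Δh = 0.11 × 3.41 × 10^5 × 10 = 3.751 × 10^5 m³
Q = 0.0716 m³/s = 6186 m³/d
t = ΔV / Q = 3.751 × 10^5 m³ / 6186 m³/d = 60.63 d
t = 60.63 d ≈ 8.662 weeks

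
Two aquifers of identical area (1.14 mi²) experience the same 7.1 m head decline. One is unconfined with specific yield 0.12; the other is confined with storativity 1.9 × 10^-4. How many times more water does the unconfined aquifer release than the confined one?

A = 1.14 mi² = 2.953 × 10^6 m²
Unconfined: ΔV_u = Sy × A × Δh = 0.12 × 2.953 × 10^6 × 7.1 = 2.516 × 10^6 m³
Confined: ΔV_c = S × A × Δh = 1.9 × 10^-4 × 2.953 × 10^6 × 7.1 = 3983 m³
Ratio = ΔV_u / ΔV_c = Sy / S = 0.12 / 1.9 × 10^-4 = 631.6

ΔV_u / ΔV_c ≈ 632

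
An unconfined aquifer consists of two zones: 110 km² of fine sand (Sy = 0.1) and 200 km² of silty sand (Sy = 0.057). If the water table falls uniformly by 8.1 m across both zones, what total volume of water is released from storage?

A₁ = 110 km² = 1.1 × 10^8 m²; A₂ = 200 km² = 2 × 10^8 m²
ΔV₁ = 0.1 × 1.1 × 10^8 × 8.1 = 8.91 × 10^7 m³
ΔV₂ = 0.057 × 2 × 10^8 × 8.1 = 9.234 × 10^7 m³
ΔV = ΔV₁ + ΔV₂ = 1.814 × 10^8 m³

ΔV ≈ 1.81 × 10^8 m³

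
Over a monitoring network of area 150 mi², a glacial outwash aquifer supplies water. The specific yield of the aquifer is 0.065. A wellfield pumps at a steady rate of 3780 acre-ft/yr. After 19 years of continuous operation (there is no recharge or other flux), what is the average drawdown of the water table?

A = 150 mi² = 3.885 × 10^8 m²
Q = 3780 acre-ft/yr = 12770 m³/d
t = 19 years = 6935 d
ΔV = Q × t = 12770 m³/d × 6935 d = 8.859 × 10^7 m³
Δh = ΔV / (Sy × A) = 8.859 × 10^7 / (0.065 × 3.885 × 10^8) = 3.508 m

Δh ≈ 3.51 m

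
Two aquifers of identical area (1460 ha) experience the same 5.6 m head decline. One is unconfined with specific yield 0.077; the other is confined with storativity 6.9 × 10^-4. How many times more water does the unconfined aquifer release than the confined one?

ΔV_u / ΔV_c ≈ 112

A = 1460 ha = 1.46 × 10^7 m²
Unconfined: ΔV_u = Sy × A × Δh = 0.077 × 1.46 × 10^7 × 5.6 = 6.296 × 10^6 m³
Confined: ΔV_c = S × A × Δh = 6.9 × 10^-4 × 1.46 × 10^7 × 5.6 = 56410 m³
Ratio = ΔV_u / ΔV_c = Sy / S = 0.077 / 6.9 × 10^-4 = 111.6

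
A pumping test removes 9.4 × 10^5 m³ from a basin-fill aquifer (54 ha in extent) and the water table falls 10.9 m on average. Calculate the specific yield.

A = 54 ha = 5.4 × 10^5 m²
Sy = ΔV / (A × Δh) = 9.4 × 10^5 m³ / (5.4 × 10^5 m² × 10.9 m) = 0.1597

Sy ≈ 0.16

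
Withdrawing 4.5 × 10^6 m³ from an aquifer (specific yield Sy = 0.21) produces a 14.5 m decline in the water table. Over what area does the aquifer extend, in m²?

A = ΔV / (Sy × Δh) = 4.5 × 10^6 / (0.21 × 14.5) = 1.478 × 10^6 m²

A ≈ 1.48 × 10^6 m²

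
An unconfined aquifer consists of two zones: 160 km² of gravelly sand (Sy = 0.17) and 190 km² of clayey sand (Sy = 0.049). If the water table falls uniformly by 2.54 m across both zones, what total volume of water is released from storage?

ΔV ≈ 9.27 × 10^7 m³

A₁ = 160 km² = 1.6 × 10^8 m²; A₂ = 190 km² = 1.9 × 10^8 m²
ΔV₁ = 0.17 × 1.6 × 10^8 × 2.54 = 6.909 × 10^7 m³
ΔV₂ = 0.049 × 1.9 × 10^8 × 2.54 = 2.365 × 10^7 m³
ΔV = ΔV₁ + ΔV₂ = 9.274 × 10^7 m³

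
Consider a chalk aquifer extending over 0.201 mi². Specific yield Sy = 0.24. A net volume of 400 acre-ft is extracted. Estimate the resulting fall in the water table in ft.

Δh ≈ 13 ft

A = 0.201 mi² = 5.206 × 10^5 m²
ΔV = 400 acre-ft = 4.934 × 10^5 m³
Δh = ΔV / (Sy × A) = 4.934 × 10^5 m³ / (0.24 × 5.206 × 10^5 m²) = 3.949 m
Δh = 3.949 m = 12.96 ft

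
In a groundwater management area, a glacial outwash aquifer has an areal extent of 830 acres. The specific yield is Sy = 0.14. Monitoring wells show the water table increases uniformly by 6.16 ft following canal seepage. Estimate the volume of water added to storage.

ΔV ≈ 8.83 × 10^5 m³

A = 830 acres = 3.359 × 10^6 m²
Δh = 6.16 ft = 1.878 m
ΔV = Sy × A × Δh = 0.14 × 3.359 × 10^6 m² × 1.878 m = 8.829 × 10^5 m³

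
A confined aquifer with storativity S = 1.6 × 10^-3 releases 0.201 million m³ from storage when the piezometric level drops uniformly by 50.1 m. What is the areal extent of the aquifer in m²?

A ≈ 2.51 × 10^6 m²

ΔV = 0.201 million m³ = 2.01 × 10^5 m³
A = ΔV / (S × Δh) = 2.01 × 10^5 / (0.0016 × 50.1) = 2.507 × 10^6 m²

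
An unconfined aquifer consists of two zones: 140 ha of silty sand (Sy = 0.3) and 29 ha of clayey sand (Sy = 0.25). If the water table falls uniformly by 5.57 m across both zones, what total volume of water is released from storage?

A₁ = 140 ha = 1.4 × 10^6 m²; A₂ = 29 ha = 2.9 × 10^5 m²
ΔV₁ = 0.3 × 1.4 × 10^6 × 5.57 = 2.339 × 10^6 m³
ΔV₂ = 0.25 × 2.9 × 10^5 × 5.57 = 4.038 × 10^5 m³
ΔV = ΔV₁ + ΔV₂ = 2.743 × 10^6 m³

ΔV ≈ 2.74 × 10^6 m³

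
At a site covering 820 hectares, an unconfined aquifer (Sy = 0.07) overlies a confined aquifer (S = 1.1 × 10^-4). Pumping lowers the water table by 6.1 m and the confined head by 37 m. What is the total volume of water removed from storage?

ΔV ≈ 3.53 × 10^6 m³

A = 820 hectares = 8.2 × 10^6 m²
Unconfined: ΔV_u = Sy × A × Δh_u = 0.07 × 8.2 × 10^6 × 6.1 = 3.501 × 10^6 m³
Confined: ΔV_c = S × A × Δh_c = 1.1 × 10^-4 × 8.2 × 10^6 × 37 = 33370 m³
Total ΔV = 3.501 × 10^6 + 33370 = 3.535 × 10^6 m³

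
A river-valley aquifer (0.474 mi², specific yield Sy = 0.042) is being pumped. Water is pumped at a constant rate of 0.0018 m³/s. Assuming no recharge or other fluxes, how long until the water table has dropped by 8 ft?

A = 0.474 mi² = 1.228 × 10^6 m²
Δh = 8 ft = 2.438 m
ΔV = Sy × A × Δh = 0.042 × 1.228 × 10^6 × 2.438 = 1.257 × 10^5 m³
Q = 0.0018 m³/s = 155.5 m³/d
t = ΔV / Q = 1.257 × 10^5 m³ / 155.5 m³/d = 808.4 d

t ≈ 808 days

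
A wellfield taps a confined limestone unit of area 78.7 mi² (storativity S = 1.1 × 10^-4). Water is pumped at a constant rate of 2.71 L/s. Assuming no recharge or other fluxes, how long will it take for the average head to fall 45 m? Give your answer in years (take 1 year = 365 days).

A = 78.7 mi² = 2.038 × 10^8 m²
ΔV = S × A × Δh = 1.1 × 10^-4 × 2.038 × 10^8 × 45 = 1.009 × 10^6 m³
Q = 2.71 L/s = 234.1 m³/d
t = ΔV / Q = 1.009 × 10^6 m³ / 234.1 m³/d = 4309 d
t = 4309 d ≈ 11.81 years

t ≈ 11.8 years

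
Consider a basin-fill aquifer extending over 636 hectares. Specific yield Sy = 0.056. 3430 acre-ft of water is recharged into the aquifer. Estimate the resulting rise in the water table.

A = 636 hectares = 6.36 × 10^6 m²
ΔV = 3430 acre-ft = 4.231 × 10^6 m³
Δh = ΔV / (Sy × A) = 4.231 × 10^6 m³ / (0.056 × 6.36 × 10^6 m²) = 11.88 m

Δh ≈ 11.9 m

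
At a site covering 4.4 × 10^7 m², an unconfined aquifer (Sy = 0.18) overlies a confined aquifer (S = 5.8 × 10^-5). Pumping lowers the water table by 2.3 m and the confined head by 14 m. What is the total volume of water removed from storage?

Unconfined: ΔV_u = Sy × A × Δh_u = 0.18 × 4.4 × 10^7 × 2.3 = 1.822 × 10^7 m³
Confined: ΔV_c = S × A × Δh_c = 5.8 × 10^-5 × 4.4 × 10^7 × 14 = 35730 m³
Total ΔV = 1.822 × 10^7 + 35730 = 1.825 × 10^7 m³

ΔV ≈ 1.83 × 10^7 m³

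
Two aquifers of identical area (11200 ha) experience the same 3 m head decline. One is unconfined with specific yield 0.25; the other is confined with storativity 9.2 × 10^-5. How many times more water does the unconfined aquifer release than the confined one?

A = 11200 ha = 1.12 × 10^8 m²
Unconfined: ΔV_u = Sy × A × Δh = 0.25 × 1.12 × 10^8 × 3 = 8.4 × 10^7 m³
Confined: ΔV_c = S × A × Δh = 9.2 × 10^-5 × 1.12 × 10^8 × 3 = 30910 m³
Ratio = ΔV_u / ΔV_c = Sy / S = 0.25 / 9.2 × 10^-5 = 2717

ΔV_u / ΔV_c ≈ 2720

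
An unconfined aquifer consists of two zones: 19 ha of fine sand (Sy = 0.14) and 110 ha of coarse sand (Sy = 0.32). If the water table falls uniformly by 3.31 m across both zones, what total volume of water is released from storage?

A₁ = 19 ha = 1.9 × 10^5 m²; A₂ = 110 ha = 1.1 × 10^6 m²
ΔV₁ = 0.14 × 1.9 × 10^5 × 3.31 = 88050 m³
ΔV₂ = 0.32 × 1.1 × 10^6 × 3.31 = 1.165 × 10^6 m³
ΔV = ΔV₁ + ΔV₂ = 1.253 × 10^6 m³

ΔV ≈ 1.25 × 10^6 m³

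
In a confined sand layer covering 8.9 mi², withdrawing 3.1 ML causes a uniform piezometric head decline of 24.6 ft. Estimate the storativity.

S ≈ 1.8 × 10^-5

A = 8.9 mi² = 2.305 × 10^7 m²
Δh = 24.6 ft = 7.498 m
ΔV = 3.1 ML = 3100 m³
S = ΔV / (A × Δh) = 3100 m³ / (2.305 × 10^7 m² × 7.498 m) = 1.794 × 10^-5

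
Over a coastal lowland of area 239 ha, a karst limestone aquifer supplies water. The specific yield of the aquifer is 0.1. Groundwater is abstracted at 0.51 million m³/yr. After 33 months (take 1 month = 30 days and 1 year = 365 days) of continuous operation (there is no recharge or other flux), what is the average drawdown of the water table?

A = 239 ha = 2.39 × 10^6 m²
Q = 0.51 million m³/yr = 1397 m³/d
t = 33 months = 990 d
ΔV = Q × t = 1397 m³/d × 990 d = 1.383 × 10^6 m³
Δh = ΔV / (Sy × A) = 1.383 × 10^6 / (0.1 × 2.39 × 10^6) = 5.788 m

Δh ≈ 5.79 m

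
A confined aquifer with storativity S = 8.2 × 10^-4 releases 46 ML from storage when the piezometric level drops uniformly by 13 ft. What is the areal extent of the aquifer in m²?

A ≈ 1.42 × 10^7 m²

Δh = 13 ft = 3.962 m
ΔV = 46 ML = 46000 m³
A = ΔV / (S × Δh) = 46000 / (8.2 × 10^-4 × 3.962) = 1.416 × 10^7 m²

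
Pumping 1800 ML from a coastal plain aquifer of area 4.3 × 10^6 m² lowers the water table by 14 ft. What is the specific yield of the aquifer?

Δh = 14 ft = 4.267 m
ΔV = 1800 ML = 1.8 × 10^6 m³
Sy = ΔV / (A × Δh) = 1.8 × 10^6 m³ / (4.3 × 10^6 m² × 4.267 m) = 0.0981

Sy ≈ 0.098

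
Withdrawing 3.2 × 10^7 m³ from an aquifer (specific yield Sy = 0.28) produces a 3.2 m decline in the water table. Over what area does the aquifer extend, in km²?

A ≈ 35.7 km²

A = ΔV / (Sy × Δh) = 3.2 × 10^7 / (0.28 × 3.2) = 3.571 × 10^7 m²
A = 3.571 × 10^7 m² = 35.71 km²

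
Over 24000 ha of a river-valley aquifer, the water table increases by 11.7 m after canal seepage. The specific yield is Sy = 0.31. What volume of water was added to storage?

A = 24000 ha = 2.4 × 10^8 m²
ΔV = Sy × A × Δh = 0.31 × 2.4 × 10^8 m² × 11.7 m = 8.705 × 10^8 m³

ΔV ≈ 8.7 × 10^8 m³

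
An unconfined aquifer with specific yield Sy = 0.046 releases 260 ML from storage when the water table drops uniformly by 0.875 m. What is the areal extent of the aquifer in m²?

ΔV = 260 ML = 2.6 × 10^5 m³
A = ΔV / (Sy × Δh) = 2.6 × 10^5 / (0.046 × 0.875) = 6.46 × 10^6 m²

A ≈ 6.46 × 10^6 m²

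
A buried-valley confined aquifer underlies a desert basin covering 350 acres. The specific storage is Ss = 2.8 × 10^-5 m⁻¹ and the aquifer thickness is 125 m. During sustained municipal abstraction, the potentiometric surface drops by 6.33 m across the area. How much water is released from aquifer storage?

S = Ss × b = 2.8 × 10^-5 m⁻¹ × 125 m = 3.5 × 10^-3
A = 350 acres = 1.416 × 10^6 m²
ΔV = S × A × Δh = 0.0035 × 1.416 × 10^6 m² × 6.33 m = 31380 m³

ΔV ≈ 31400 m³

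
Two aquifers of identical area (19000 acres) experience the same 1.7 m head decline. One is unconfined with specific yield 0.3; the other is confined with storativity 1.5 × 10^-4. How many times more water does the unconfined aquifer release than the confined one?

A = 19000 acres = 7.689 × 10^7 m²
Unconfined: ΔV_u = Sy × A × Δh = 0.3 × 7.689 × 10^7 × 1.7 = 3.921 × 10^7 m³
Confined: ΔV_c = S × A × Δh = 1.5 × 10^-4 × 7.689 × 10^7 × 1.7 = 19610 m³
Ratio = ΔV_u / ΔV_c = Sy / S = 0.3 / 1.5 × 10^-4 = 2000

ΔV_u / ΔV_c ≈ 2000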